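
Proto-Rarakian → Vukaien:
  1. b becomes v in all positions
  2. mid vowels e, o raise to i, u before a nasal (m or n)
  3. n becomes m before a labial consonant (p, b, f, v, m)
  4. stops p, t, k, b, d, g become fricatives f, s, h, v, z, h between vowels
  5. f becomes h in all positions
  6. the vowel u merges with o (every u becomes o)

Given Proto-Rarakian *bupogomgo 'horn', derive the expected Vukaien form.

Vukaien: start from *bupogomgo.
  rule 1 (unconditioned shift): bupogomgo → vupogomgo
  rule 2 (pre-nasal raising): vupogomgo → vupogumgo
  rule 3: no change — vupogumgo
  rule 4 (intervocalic lenition): vupogumgo → vufohumgo
  rule 5 (unconditioned shift): vufohumgo → vuhohumgo
  rule 6 (vowel merger): vuhohumgo → vohohomgo
  ⇒ Vukaien vohohomgo

vohohomgo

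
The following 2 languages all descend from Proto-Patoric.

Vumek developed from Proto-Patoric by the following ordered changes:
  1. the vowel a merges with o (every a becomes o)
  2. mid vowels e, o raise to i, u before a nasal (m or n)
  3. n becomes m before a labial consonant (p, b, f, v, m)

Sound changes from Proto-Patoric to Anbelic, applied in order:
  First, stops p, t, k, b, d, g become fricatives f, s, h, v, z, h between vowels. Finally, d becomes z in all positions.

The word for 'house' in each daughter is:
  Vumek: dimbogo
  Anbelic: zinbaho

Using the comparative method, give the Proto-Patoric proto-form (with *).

Position 6: Vumek has g, Anbelic has h. Vumek preserves g here (none of its changes turn any other segment into g), so the proto-segment is *g.
Position 5: Vumek has o, Anbelic has a. Anbelic preserves a here (none of its changes turn any other segment into a), so the proto-segment is *a.
This points to *dinbago. Verify forward in each daughter:
Vumek: *dinbago > dinbogo > dimbogo  (by vowel merger, nasal place assimilation)
Anbelic: start from *dinbago.
  rule 1 (intervocalic lenition): dinbago → dinbaho
  rule 2 (unconditioned shift): dinbaho → zinbaho
  ⇒ Anbelic zinbaho
No other proto-form is consistent with every reflex, so the reconstruction is *dinbago.

*dinbago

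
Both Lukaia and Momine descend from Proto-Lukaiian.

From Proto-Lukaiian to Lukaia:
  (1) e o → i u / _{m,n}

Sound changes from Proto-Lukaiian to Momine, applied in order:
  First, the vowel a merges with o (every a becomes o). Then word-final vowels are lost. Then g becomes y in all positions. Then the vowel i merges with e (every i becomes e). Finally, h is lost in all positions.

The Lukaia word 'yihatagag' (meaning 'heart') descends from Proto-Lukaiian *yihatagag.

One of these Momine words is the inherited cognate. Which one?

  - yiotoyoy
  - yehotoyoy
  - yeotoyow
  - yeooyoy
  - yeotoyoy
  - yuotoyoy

Momine: start from *yihatagag.
  rule 1 (vowel merger): yihatagag → yihotogog
  rule 2: no change — yihotogog
  rule 3 (unconditioned shift): yihotogog → yihotoyoy
  rule 4 (vowel merger): yihotoyoy → yehotoyoy
  rule 5 (h-loss): yehotoyoy → yeotoyoy
  ⇒ Momine yeotoyoy

yeotoyoy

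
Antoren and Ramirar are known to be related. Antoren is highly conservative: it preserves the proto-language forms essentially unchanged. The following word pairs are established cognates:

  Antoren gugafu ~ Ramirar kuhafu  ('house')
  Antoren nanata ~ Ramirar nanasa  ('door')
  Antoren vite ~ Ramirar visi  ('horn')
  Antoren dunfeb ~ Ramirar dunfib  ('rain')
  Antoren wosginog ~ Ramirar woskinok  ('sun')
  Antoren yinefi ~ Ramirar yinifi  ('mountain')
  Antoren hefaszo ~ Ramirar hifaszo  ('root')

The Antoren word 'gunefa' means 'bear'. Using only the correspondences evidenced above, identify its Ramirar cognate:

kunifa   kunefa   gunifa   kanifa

gugafu ~ kuhafu — Antoren g corresponds to Ramirar k word-initially before a back vowel.
yinefi ~ yinifi, hefaszo ~ hifaszo — Antoren e corresponds to Ramirar i after a consonant, before a labial obstruent.
Applying these to Antoren 'gunefa':
  gunefa → kunefa   (g→k word-initially before a back vowel)
  kunefa → kunifa   (e→i after a consonant, before a labial obstruent)
So the Ramirar cognate is 'kunifa'.

kunifa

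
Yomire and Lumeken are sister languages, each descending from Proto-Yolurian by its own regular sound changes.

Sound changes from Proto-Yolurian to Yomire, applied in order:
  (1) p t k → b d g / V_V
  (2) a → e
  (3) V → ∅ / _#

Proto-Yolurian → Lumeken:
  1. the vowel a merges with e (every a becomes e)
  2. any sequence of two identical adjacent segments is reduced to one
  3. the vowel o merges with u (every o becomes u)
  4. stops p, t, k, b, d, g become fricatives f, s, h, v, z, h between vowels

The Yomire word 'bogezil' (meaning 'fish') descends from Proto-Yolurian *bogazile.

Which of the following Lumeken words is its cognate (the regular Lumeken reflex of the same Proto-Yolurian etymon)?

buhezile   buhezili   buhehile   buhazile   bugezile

Lumeken: *bogazile
  bogazile → bogezile   [vowel merger]
  bogezile (rule 2 does not apply)
  bogezile → bugezile   [vowel merger]
  bugezile → buhezile   [intervocalic lenition]
  giving Lumeken buhezile.

buhezile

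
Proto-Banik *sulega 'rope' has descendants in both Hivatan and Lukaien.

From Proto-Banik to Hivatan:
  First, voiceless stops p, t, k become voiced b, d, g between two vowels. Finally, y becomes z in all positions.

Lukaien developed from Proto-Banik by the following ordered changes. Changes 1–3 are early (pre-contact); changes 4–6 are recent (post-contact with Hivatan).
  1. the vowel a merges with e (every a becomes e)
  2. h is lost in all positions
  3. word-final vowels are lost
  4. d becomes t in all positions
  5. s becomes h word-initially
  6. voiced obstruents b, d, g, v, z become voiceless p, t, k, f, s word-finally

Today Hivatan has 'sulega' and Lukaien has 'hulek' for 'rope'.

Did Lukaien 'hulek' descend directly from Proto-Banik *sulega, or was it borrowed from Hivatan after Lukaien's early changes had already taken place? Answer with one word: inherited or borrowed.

If inherited, *sulega would pass through all of Lukaien's changes:
Lukaien: *sulega
  sulega → sulege   [vowel merger]
  sulege (rule 2 does not apply)
  sulege → suleg   [apocope]
  suleg (rule 4 does not apply)
  suleg → huleg   [debuccalisation]
  huleg → hulek   [final devoicing]
  giving Lukaien hulek.
If borrowed from Hivatan 'sulega' after the early changes, it would undergo only the recent ones:
  rule 4 (unconditioned shift): no change (sulega)
  rule 5 (debuccalisation): sulega → hulega
  rule 6 (final devoicing): no change (hulega)
  ⇒ as a loan: hulega
Lukaien 'hulek' matches the inherited outcome exactly, so it is an inherited cognate, not a loan.

inherited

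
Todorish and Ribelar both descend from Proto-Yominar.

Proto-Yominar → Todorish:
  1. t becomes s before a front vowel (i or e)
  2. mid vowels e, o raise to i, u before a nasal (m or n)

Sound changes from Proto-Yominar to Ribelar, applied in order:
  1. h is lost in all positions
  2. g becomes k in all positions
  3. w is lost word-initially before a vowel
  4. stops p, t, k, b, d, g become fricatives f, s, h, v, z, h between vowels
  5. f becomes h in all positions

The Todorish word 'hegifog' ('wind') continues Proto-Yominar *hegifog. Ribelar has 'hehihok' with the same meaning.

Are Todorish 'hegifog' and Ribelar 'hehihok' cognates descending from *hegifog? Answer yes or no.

Derive the expected Ribelar reflex of *hegifog:
Ribelar: start from *hegifog.
  rule 1 (h-loss): hegifog → egifog
  rule 2 (unconditioned shift): egifog → ekifok
  rule 3: no change — ekifok
  rule 4 (intervocalic lenition): ekifok → ehifok
  rule 5 (unconditioned shift): ehifok → ehihok
  ⇒ Ribelar ehihok
The regular Ribelar reflex would be 'ehihok', but the attested form is 'hehihok'. The correspondence is irregular, so they are not cognates (the Ribelar form has a different source).

no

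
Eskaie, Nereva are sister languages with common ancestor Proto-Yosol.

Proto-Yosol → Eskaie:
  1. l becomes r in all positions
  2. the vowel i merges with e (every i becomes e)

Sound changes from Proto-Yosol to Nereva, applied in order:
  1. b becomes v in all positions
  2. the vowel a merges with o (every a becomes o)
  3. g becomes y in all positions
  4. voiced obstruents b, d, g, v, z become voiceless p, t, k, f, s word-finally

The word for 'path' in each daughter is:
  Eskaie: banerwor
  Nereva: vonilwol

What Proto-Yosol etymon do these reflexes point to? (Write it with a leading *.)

*banilwol

Position 1: Eskaie has b, Nereva has v. Eskaie preserves b here (none of its changes turn any other segment into b), so the proto-segment is *b.
Position 4: Eskaie has e, Nereva has i. Nereva preserves i here (none of its changes turn any other segment into i), so the proto-segment is *i.
Position 5: Eskaie has r, Nereva has l. Nereva preserves l here (none of its changes turn any other segment into l), so the proto-segment is *l.
Verify the candidate proto-form against each daughter:
Eskaie: *banilwol
  banilwol → banirwor   [unconditioned shift]
  banirwor → banerwor   [vowel merger]
  giving Eskaie banerwor.
Nereva: *banilwol
  banilwol → vanilwol   [unconditioned shift]
  vanilwol → vonilwol   [vowel merger]
  vonilwol (rule 3 does not apply)
  vonilwol (rule 4 does not apply)
  giving Nereva vonilwol.
No other proto-form is consistent with every reflex, so the reconstruction is *banilwol.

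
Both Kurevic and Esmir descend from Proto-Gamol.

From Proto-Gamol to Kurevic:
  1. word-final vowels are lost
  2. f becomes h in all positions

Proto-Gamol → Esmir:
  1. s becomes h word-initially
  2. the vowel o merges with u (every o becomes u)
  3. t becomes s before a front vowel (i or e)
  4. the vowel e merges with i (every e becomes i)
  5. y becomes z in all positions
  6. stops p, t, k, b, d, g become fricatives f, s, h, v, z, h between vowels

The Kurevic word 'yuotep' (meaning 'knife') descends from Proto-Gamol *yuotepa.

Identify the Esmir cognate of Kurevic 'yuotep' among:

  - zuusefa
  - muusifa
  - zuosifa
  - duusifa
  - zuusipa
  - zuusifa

Esmir: *yuotepa
  yuotepa (rule 1 does not apply)
  yuotepa → yuutepa   [vowel merger]
  yuutepa → yuusepa   [palatalisation]
  yuusepa → yuusipa   [vowel merger]
  yuusipa → zuusipa   [unconditioned shift]
  zuusipa → zuusifa   [intervocalic lenition]
  giving Esmir zuusifa.

zuusifa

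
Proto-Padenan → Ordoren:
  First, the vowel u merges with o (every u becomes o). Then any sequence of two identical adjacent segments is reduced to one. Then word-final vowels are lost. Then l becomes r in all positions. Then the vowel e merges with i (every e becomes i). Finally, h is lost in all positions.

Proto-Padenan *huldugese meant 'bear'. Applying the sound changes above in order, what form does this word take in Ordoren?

Ordoren: start from *huldugese.
  rule 1 (vowel merger): huldugese → holdogese
  rule 2: no change — holdogese
  rule 3 (apocope): holdogese → holdoges
  rule 4 (unconditioned shift): holdoges → hordoges
  rule 5 (vowel merger): hordoges → hordogis
  rule 6 (h-loss): hordogis → ordogis
  ⇒ Ordoren ordogis

ordogis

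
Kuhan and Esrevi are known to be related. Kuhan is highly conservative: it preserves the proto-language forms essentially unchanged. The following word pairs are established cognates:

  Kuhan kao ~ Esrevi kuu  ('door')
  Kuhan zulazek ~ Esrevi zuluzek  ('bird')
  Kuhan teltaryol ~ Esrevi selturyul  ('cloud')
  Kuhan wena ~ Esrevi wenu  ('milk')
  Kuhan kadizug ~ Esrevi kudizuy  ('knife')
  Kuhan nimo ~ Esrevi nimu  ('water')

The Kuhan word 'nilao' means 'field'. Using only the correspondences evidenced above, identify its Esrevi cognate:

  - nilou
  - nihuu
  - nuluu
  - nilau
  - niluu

niluu

kao ~ kuu — Kuhan a corresponds to Esrevi u after a consonant, before a back vowel.
kao ~ kuu — Kuhan o corresponds to Esrevi u word-finally.
Applying these to Kuhan 'nilao':
  nilao → niluo   (a→u after a consonant, before a back vowel)
  niluo → niluu   (o→u word-finally)
So the Esrevi cognate is 'niluu'.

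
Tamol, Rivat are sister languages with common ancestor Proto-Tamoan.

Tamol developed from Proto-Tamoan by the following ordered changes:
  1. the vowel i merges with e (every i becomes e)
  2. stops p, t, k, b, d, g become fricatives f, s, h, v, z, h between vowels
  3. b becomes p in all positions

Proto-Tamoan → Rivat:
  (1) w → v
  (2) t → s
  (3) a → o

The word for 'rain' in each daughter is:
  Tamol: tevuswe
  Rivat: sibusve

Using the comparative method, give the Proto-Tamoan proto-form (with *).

Position 3: Tamol has v, Rivat has b. Rivat preserves b here (none of its changes turn any other segment into b), so the proto-segment is *b.
Position 6: Tamol has w, Rivat has v. Tamol preserves w here (none of its changes turn any other segment into w), so the proto-segment is *w.
Position 1: Tamol has t, Rivat has s. Tamol preserves t here (none of its changes turn any other segment into t), so the proto-segment is *t.
This points to *tibuswe. Verify forward in each daughter:
Tamol: *tibuswe > tebuswe > tevuswe  (by vowel merger, intervocalic lenition)
Rivat: *tibuswe > tibusve > sibusve  (by unconditioned shift, unconditioned shift)
*tibuswe is the unique common source.

*tibuswe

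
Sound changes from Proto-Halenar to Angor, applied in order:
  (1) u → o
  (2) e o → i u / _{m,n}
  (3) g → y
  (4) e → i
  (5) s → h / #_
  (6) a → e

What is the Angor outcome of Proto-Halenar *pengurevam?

Angor: start from *pengurevam.
  rule 1 (vowel merger): pengurevam → pengorevam
  rule 2 (pre-nasal raising): pengorevam → pingorevam
  rule 3 (unconditioned shift): pingorevam → pinyorevam
  rule 4 (vowel merger): pinyorevam → pinyorivam
  rule 5: no change — pinyorivam
  rule 6 (vowel merger): pinyorivam → pinyorivem
  ⇒ Angor pinyorivem

pinyorivem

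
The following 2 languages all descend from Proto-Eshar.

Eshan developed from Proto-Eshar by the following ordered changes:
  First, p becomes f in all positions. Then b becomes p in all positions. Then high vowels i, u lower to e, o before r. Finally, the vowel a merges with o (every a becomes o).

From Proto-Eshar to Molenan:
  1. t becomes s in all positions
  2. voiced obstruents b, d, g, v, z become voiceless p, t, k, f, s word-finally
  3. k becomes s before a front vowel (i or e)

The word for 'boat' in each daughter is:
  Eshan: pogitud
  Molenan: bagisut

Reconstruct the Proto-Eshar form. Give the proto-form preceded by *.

*bagitud

Position 2: Eshan has o, Molenan has a. Molenan preserves a here (none of its changes turn any other segment into a), so the proto-segment is *a.
Position 1: Eshan has p, Molenan has b. Molenan preserves b here (none of its changes turn any other segment into b), so the proto-segment is *b.
Position 7: Eshan has d, Molenan has t. Eshan preserves d here (none of its changes turn any other segment into d), so the proto-segment is *d.
Continuing position by position gives *bagitud; check it forward:
Eshan: *bagitud > pagitud > pogitud  (by unconditioned shift, vowel merger)
Molenan: *bagitud
  bagitud → bagisud   [unconditioned shift]
  bagisud → bagisut   [final devoicing]
  bagisut (rule 3 does not apply)
  giving Molenan bagisut.
Only *bagitud yields all of Eshan pogitud, Molenan bagisut.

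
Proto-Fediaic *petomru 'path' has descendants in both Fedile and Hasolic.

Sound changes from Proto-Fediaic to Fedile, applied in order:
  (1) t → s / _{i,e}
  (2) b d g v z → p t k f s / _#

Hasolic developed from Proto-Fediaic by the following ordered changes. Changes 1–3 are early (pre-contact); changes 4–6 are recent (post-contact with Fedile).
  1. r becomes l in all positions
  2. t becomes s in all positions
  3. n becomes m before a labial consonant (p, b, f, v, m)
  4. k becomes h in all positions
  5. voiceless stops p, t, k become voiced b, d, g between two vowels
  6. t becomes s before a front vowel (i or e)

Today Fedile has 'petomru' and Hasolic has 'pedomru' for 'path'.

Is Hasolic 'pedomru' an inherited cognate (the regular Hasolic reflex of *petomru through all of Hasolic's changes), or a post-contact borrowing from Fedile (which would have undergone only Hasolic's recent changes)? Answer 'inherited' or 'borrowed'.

borrowed

If inherited, *petomru would pass through all of Hasolic's changes:
Hasolic: *petomru
  petomru → petomlu   [unconditioned shift]
  petomlu → pesomlu   [unconditioned shift]
  pesomlu (rule 3 does not apply)
  pesomlu (rule 4 does not apply)
  pesomlu (rule 5 does not apply)
  pesomlu (rule 6 does not apply)
  giving Hasolic pesomlu.
If borrowed from Fedile 'petomru' after the early changes, it would undergo only the recent ones:
  rule 4 (unconditioned shift): no change (petomru)
  rule 5 (intervocalic voicing): petomru → pedomru
  rule 6 (palatalisation): no change (pedomru)
  ⇒ as a loan: pedomru
Hasolic 'pedomru' matches the loan outcome 'pedomru', not the inherited 'pesomlu' — it skipped the early Hasolic changes, so it was borrowed from Fedile.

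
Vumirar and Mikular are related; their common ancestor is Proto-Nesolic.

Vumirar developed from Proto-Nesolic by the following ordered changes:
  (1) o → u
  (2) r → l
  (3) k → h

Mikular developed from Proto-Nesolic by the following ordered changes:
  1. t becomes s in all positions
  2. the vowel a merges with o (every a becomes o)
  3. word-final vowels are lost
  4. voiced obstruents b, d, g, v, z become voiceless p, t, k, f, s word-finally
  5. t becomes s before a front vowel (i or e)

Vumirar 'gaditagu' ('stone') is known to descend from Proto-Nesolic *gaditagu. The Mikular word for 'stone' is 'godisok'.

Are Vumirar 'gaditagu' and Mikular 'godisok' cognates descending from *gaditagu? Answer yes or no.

Derive the expected Mikular reflex of *gaditagu:
Mikular: start from *gaditagu.
  rule 1 (unconditioned shift): gaditagu → gadisagu
  rule 2 (vowel merger): gadisagu → godisogu
  rule 3 (apocope): godisogu → godisog
  rule 4 (final devoicing): godisog → godisok
  rule 5: no change — godisok
  ⇒ Mikular godisok
Mikular 'godisok' matches the regular reflex exactly, so the pair is cognate.

yes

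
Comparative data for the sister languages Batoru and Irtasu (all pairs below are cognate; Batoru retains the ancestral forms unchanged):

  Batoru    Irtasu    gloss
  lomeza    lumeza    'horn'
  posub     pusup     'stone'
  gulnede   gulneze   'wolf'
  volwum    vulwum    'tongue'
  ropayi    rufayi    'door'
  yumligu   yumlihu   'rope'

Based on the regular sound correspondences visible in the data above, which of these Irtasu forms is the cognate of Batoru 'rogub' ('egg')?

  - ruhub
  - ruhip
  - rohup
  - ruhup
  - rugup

ruhup

posub ~ pusup, volwum ~ vulwum — Batoru o corresponds to Irtasu u after a consonant, before a consonant other than r, m, n, p, b, f, v.
yumligu ~ yumlihu — Batoru g corresponds to Irtasu h between vowels (before a back vowel).
posub ~ pusup — Batoru b corresponds to Irtasu p word-finally.
Applying these to Batoru 'rogub':
  rogub → rugub   (o→u after a consonant, before a consonant other than r, m, n, p, b, f, v)
  rugub → ruhub   (g→h between vowels (before a back vowel))
  ruhub → ruhup   (b→p word-finally)
So the Irtasu cognate is 'ruhup'.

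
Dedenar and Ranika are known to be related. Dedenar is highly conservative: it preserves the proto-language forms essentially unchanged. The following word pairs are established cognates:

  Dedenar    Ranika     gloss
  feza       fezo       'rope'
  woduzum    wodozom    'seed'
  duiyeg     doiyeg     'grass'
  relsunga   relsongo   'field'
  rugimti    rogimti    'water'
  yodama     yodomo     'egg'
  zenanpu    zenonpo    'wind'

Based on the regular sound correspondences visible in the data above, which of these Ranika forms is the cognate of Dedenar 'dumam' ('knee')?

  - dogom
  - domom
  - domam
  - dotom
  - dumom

domom

woduzum ~ wodozom — Dedenar u corresponds to Ranika o after a consonant, before a nasal.
yodama ~ yodomo — Dedenar a corresponds to Ranika o after a consonant, before a nasal.
Applying these to Dedenar 'dumam':
  dumam → domam   (u→o after a consonant, before a nasal)
  domam → domom   (a→o after a consonant, before a nasal)
So the Ranika cognate is 'domom'.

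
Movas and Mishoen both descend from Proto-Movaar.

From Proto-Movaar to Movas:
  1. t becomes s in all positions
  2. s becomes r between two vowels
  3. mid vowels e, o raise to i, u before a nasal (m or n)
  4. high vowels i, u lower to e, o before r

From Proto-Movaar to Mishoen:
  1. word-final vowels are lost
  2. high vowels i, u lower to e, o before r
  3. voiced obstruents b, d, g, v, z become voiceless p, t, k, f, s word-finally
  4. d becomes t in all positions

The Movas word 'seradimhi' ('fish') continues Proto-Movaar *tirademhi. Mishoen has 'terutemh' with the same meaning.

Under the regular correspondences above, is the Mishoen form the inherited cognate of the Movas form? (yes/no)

no

Derive the expected Mishoen reflex of *tirademhi:
Mishoen: start from *tirademhi.
  rule 1 (apocope): tirademhi → tirademh
  rule 2 (pre-rhotic lowering): tirademh → terademh
  rule 3: no change — terademh
  rule 4 (unconditioned shift): terademh → teratemh
  ⇒ Mishoen teratemh
The regular Mishoen reflex would be 'teratemh', but the attested form is 'terutemh'. The correspondence is irregular, so they are not cognates (the Mishoen form has a different source).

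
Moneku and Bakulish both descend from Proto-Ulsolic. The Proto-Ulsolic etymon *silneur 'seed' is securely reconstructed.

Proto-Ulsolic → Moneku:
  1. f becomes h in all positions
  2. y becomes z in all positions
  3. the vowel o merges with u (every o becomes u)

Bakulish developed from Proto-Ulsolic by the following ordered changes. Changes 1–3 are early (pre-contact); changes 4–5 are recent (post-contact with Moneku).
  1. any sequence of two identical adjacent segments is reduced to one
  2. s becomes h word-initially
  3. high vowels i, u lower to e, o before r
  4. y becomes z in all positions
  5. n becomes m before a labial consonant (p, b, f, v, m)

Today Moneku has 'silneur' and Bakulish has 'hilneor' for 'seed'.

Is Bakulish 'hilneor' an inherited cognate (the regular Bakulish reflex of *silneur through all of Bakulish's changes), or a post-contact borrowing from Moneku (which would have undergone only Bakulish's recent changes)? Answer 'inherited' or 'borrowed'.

If inherited, *silneur would pass through all of Bakulish's changes:
Bakulish: start from *silneur.
  rule 1: no change — silneur
  rule 2 (debuccalisation): silneur → hilneur
  rule 3 (pre-rhotic lowering): hilneur → hilneor
  rule 4: no change — hilneor
  rule 5: no change — hilneor
  ⇒ Bakulish hilneor
If borrowed from Moneku 'silneur' after the early changes, it would undergo only the recent ones:
  rule 4 (unconditioned shift): no change (silneur)
  rule 5 (nasal place assimilation): no change (silneur)
  ⇒ as a loan: silneur
Bakulish 'hilneor' matches the inherited outcome exactly, so it is an inherited cognate, not a loan.

inherited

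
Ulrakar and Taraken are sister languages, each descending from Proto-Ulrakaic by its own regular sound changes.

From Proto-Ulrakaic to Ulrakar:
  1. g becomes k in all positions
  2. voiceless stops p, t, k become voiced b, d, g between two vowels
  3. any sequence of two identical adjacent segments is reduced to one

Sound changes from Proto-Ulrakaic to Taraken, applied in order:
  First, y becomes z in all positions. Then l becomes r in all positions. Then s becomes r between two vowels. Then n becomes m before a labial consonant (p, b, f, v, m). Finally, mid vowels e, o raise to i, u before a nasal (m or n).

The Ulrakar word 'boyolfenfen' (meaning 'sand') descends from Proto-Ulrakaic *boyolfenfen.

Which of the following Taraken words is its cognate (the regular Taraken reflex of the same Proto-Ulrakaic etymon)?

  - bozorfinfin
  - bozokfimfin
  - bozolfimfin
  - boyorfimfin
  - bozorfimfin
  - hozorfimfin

bozorfimfin

Taraken: *boyolfenfen > bozolfenfen > bozorfenfen > bozorfemfen > bozorfimfin  (by unconditioned shift, unconditioned shift, nasal place assimilation, pre-nasal raising)
The other candidates each miss or misapply at least one Taraken change.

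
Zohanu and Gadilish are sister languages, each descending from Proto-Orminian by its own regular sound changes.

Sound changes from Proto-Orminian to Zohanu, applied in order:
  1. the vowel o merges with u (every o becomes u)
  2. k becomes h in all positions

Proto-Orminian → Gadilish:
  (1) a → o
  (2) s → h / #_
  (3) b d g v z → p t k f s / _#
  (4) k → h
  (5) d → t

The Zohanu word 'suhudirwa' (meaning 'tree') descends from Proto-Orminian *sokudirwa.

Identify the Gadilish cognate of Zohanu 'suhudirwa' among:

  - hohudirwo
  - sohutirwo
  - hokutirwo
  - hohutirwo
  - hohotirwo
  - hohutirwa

Gadilish: *sokudirwa > sokudirwo > hokudirwo > hohudirwo > hohutirwo  (by vowel merger, debuccalisation, unconditioned shift, unconditioned shift)
Among the options, 'hohutirwo' alone shows every Gadilish change applied in order.

hohutirwo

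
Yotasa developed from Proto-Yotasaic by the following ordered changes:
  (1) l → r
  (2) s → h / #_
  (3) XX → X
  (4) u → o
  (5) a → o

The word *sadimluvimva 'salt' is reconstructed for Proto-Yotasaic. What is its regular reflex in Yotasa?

Yotasa: start from *sadimluvimva.
  rule 1 (unconditioned shift): sadimluvimva → sadimruvimva
  rule 2 (debuccalisation): sadimruvimva → hadimruvimva
  rule 3: no change — hadimruvimva
  rule 4 (vowel merger): hadimruvimva → hadimrovimva
  rule 5 (vowel merger): hadimrovimva → hodimrovimvo
  ⇒ Yotasa hodimrovimvo

hodimrovimvo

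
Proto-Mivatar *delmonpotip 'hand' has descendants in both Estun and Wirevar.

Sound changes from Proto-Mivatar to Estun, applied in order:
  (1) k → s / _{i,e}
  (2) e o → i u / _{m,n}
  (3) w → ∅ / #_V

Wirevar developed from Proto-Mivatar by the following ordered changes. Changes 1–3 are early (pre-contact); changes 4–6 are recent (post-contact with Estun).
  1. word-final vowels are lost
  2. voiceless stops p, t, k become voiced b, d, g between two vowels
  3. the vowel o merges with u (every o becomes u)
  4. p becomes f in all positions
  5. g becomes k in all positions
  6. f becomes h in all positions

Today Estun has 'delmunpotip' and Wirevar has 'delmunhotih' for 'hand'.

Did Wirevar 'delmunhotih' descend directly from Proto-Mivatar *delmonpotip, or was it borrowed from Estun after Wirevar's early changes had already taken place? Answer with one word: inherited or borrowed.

borrowed

If inherited, *delmonpotip would pass through all of Wirevar's changes:
Wirevar: start from *delmonpotip.
  rule 1: no change — delmonpotip
  rule 2 (intervocalic voicing): delmonpotip → delmonpodip
  rule 3 (vowel merger): delmonpodip → delmunpudip
  rule 4 (unconditioned shift): delmunpudip → delmunfudif
  rule 5: no change — delmunfudif
  rule 6 (unconditioned shift): delmunfudif → delmunhudih
  ⇒ Wirevar delmunhudih
If borrowed from Estun 'delmunpotip' after the early changes, it would undergo only the recent ones:
  rule 4 (unconditioned shift): delmunpotip → delmunfotif
  rule 5 (unconditioned shift): no change (delmunfotif)
  rule 6 (unconditioned shift): delmunfotif → delmunhotih
  ⇒ as a loan: delmunhotih
Wirevar 'delmunhotih' matches the loan outcome 'delmunhotih', not the inherited 'delmunhudih' — it skipped the early Wirevar changes, so it was borrowed from Estun.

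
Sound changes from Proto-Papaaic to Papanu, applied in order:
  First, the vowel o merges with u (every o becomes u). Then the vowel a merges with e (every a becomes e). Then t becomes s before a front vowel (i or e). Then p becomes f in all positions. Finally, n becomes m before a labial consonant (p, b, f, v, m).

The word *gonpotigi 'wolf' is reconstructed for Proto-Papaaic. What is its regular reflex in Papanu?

gumfusigi

Papanu: start from *gonpotigi.
  rule 1 (vowel merger): gonpotigi → gunputigi
  rule 2: no change — gunputigi
  rule 3 (palatalisation): gunputigi → gunpusigi
  rule 4 (unconditioned shift): gunpusigi → gunfusigi
  rule 5 (nasal place assimilation): gunfusigi → gumfusigi
  ⇒ Papanu gumfusigi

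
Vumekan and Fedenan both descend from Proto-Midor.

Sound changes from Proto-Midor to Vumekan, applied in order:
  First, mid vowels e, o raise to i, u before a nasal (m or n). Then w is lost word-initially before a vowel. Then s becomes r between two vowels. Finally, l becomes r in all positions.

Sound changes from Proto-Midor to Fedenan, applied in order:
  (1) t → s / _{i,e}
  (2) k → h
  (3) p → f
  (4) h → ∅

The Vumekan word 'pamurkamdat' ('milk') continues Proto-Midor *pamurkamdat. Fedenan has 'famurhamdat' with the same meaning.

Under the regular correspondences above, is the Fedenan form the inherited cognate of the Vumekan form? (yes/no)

Derive the expected Fedenan reflex of *pamurkamdat:
Fedenan: start from *pamurkamdat.
  rule 1: no change — pamurkamdat
  rule 2 (unconditioned shift): pamurkamdat → pamurhamdat
  rule 3 (unconditioned shift): pamurhamdat → famurhamdat
  rule 4 (h-loss): famurhamdat → famuramdat
  ⇒ Fedenan famuramdat
The regular Fedenan reflex would be 'famuramdat', but the attested form is 'famurhamdat'. The correspondence is irregular, so they are not cognates (the Fedenan form has a different source).

no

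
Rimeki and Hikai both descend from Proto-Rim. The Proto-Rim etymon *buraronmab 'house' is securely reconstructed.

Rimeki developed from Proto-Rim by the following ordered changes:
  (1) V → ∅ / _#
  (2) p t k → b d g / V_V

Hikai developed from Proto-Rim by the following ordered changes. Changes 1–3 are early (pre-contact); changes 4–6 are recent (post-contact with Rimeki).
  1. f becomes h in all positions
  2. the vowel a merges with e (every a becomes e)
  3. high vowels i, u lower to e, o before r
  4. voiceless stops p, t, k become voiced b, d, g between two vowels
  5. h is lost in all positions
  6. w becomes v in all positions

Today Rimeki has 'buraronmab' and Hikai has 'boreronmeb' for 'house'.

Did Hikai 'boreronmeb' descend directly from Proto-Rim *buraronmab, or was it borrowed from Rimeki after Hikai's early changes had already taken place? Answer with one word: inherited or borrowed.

If inherited, *buraronmab would pass through all of Hikai's changes:
Hikai: start from *buraronmab.
  rule 1: no change — buraronmab
  rule 2 (vowel merger): buraronmab → bureronmeb
  rule 3 (pre-rhotic lowering): bureronmeb → boreronmeb
  rule 4: no change — boreronmeb
  rule 5: no change — boreronmeb
  rule 6: no change — boreronmeb
  ⇒ Hikai boreronmeb
If borrowed from Rimeki 'buraronmab' after the early changes, it would undergo only the recent ones:
  rule 4 (intervocalic voicing): no change (buraronmab)
  rule 5 (h-loss): no change (buraronmab)
  rule 6 (unconditioned shift): no change (buraronmab)
  ⇒ as a loan: buraronmab
Hikai 'boreronmeb' matches the inherited outcome exactly, so it is an inherited cognate, not a loan.

inherited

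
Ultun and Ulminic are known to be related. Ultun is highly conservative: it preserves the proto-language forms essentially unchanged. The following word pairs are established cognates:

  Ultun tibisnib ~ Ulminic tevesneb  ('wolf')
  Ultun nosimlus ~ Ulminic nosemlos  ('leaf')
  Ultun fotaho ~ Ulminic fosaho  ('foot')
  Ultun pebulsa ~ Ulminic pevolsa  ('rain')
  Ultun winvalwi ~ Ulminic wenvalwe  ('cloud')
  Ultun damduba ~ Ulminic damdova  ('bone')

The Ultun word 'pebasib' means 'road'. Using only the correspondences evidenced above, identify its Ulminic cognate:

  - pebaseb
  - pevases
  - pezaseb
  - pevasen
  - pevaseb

damduba ~ damdova — Ultun b corresponds to Ulminic v between vowels (before a back vowel).
tibisnib ~ tevesneb — Ultun i corresponds to Ulminic e after a consonant, before a labial obstruent.
Applying these to Ultun 'pebasib':
  pebasib → pevasib   (b→v between vowels (before a back vowel))
  pevasib → pevaseb   (i→e after a consonant, before a labial obstruent)
So the Ulminic cognate is 'pevaseb'.

pevaseb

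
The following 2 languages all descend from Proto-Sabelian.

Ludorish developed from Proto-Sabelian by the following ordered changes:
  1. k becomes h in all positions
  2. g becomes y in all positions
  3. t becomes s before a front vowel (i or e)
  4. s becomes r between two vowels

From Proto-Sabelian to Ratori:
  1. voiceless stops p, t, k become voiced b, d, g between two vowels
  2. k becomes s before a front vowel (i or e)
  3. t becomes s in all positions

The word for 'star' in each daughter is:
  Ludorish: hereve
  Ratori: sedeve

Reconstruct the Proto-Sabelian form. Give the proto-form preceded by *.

*keteve

Position 3: Ludorish has r, Ratori has d. Taking the neighbouring segments as reconstructed: Ludorish r could go back to *t or *s or *r; Ratori d could go back to *t or *d — the one source consistent with every daughter is *t.
Position 1: Ludorish has h, Ratori has s. Taking the neighbouring segments as reconstructed: Ludorish h could go back to *k or *h; Ratori s could go back to *t or *k or *s — the one source consistent with every daughter is *k.
Continuing position by position gives *keteve; check it forward:
Ludorish: *keteve > heteve > heseve > hereve  (by unconditioned shift, palatalisation, rhotacism)
Ratori: *keteve > kedeve > sedeve  (by intervocalic voicing, palatalisation)
*keteve is the unique common source.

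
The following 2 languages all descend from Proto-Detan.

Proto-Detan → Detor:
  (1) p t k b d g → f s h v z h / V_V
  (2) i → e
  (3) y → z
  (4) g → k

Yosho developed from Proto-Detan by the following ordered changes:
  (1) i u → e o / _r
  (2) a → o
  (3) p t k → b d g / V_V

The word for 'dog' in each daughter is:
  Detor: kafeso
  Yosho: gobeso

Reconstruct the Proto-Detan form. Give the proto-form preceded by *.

*gapeso

Position 2: Detor has a, Yosho has o. Detor preserves a here (none of its changes turn any other segment into a), so the proto-segment is *a.
Position 1: Detor has k, Yosho has g. Taking the neighbouring segments as reconstructed: Detor k could go back to *k or *g; Yosho g can only go back to *g — the one source consistent with every daughter is *g.
Verify the candidate proto-form against each daughter:
Detor: *gapeso
  gapeso → gafeso   [intervocalic lenition]
  gafeso (rule 2 does not apply)
  gafeso (rule 3 does not apply)
  gafeso → kafeso   [unconditioned shift]
  giving Detor kafeso.
Yosho: start from *gapeso.
  rule 1: no change — gapeso
  rule 2 (vowel merger): gapeso → gopeso
  rule 3 (intervocalic voicing): gopeso → gobeso
  ⇒ Yosho gobeso
No other proto-form is consistent with every reflex, so the reconstruction is *gapeso.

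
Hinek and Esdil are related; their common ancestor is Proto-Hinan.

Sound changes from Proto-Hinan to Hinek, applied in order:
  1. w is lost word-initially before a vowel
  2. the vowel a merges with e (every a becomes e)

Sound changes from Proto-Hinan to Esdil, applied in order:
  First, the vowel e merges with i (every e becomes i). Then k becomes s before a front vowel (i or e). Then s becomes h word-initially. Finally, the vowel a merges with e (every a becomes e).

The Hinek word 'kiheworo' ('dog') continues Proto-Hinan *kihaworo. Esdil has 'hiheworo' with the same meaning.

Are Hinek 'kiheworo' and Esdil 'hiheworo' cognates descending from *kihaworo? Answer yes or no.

yes

Derive the expected Esdil reflex of *kihaworo:
Esdil: start from *kihaworo.
  rule 1: no change — kihaworo
  rule 2 (palatalisation): kihaworo → sihaworo
  rule 3 (debuccalisation): sihaworo → hihaworo
  rule 4 (vowel merger): hihaworo → hiheworo
  ⇒ Esdil hiheworo
Esdil 'hiheworo' matches the regular reflex exactly, so the pair is cognate.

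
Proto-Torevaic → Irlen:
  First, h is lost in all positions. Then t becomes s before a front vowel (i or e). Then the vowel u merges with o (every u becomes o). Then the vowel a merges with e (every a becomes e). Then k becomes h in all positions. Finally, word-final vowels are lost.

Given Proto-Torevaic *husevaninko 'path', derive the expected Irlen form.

oseveninh

Irlen: *husevaninko
  husevaninko → usevaninko   [h-loss]
  usevaninko (rule 2 does not apply)
  usevaninko → osevaninko   [vowel merger]
  osevaninko → oseveninko   [vowel merger]
  oseveninko → oseveninho   [unconditioned shift]
  oseveninho → oseveninh   [apocope]
  giving Irlen oseveninh.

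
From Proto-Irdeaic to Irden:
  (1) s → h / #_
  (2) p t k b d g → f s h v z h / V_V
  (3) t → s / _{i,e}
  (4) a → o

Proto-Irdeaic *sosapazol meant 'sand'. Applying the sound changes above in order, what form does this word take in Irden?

Irden: *sosapazol > hosapazol > hosafazol > hosofozol  (by debuccalisation, intervocalic lenition, vowel merger)

hosofozol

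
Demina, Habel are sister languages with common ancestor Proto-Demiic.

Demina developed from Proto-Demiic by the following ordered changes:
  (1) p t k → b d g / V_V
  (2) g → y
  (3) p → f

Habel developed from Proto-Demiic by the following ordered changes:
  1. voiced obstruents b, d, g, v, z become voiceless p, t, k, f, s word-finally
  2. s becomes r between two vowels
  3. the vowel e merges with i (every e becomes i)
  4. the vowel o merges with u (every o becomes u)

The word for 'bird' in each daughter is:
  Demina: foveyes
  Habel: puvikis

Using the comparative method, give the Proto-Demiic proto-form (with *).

*povekes

Position 6: Demina has e, Habel has i. Demina preserves e here (none of its changes turn any other segment into e), so the proto-segment is *e.
Position 5: Demina has y, Habel has k. Taking the neighbouring segments as reconstructed: Demina y could go back to *k or *g or *y; Habel k can only go back to *k — the one source consistent with every daughter is *k.
Position 1: Demina has f, Habel has p. Taking the neighbouring segments as reconstructed: Demina f could go back to *p or *f; Habel p can only go back to *p — the one source consistent with every daughter is *p.
Continuing position by position gives *povekes; check it forward:
Demina: start from *povekes.
  rule 1 (intervocalic voicing): povekes → poveges
  rule 2 (unconditioned shift): poveges → poveyes
  rule 3 (unconditioned shift): poveyes → foveyes
  ⇒ Demina foveyes
Habel: *povekes
  povekes (rule 1 does not apply)
  povekes (rule 2 does not apply)
  povekes → povikis   [vowel merger]
  povikis → puvikis   [vowel merger]
  giving Habel puvikis.
No other proto-form is consistent with every reflex, so the reconstruction is *povekes.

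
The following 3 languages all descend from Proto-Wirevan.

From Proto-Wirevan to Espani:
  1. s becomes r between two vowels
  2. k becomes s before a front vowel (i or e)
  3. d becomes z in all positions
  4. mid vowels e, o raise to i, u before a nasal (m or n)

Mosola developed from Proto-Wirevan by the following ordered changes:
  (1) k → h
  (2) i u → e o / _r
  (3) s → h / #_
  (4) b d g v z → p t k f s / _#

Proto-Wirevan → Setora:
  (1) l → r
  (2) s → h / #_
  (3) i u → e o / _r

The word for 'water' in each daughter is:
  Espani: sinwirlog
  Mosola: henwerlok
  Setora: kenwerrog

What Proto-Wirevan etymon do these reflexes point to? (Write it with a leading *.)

Position 7: Espani has l, Mosola has l, Setora has r. Espani preserves l here (none of its changes turn any other segment into l), so the proto-segment is *l.
Position 5: Espani has i, Mosola has e, Setora has e. Taking the neighbouring segments as reconstructed: Espani i can only go back to *i; Mosola e could go back to *e or *i; Setora e could go back to *e or *i — the one source consistent with every daughter is *i.
Position 1: Espani has s, Mosola has h, Setora has k. Setora preserves k here (none of its changes turn any other segment into k), so the proto-segment is *k.
This points to *kenwirlog. Verify forward in each daughter:
Espani: start from *kenwirlog.
  rule 1: no change — kenwirlog
  rule 2 (palatalisation): kenwirlog → senwirlog
  rule 3: no change — senwirlog
  rule 4 (pre-nasal raising): senwirlog → sinwirlog
  ⇒ Espani sinwirlog
Mosola: *kenwirlog
  kenwirlog → henwirlog   [unconditioned shift]
  henwirlog → henwerlog   [pre-rhotic lowering]
  henwerlog (rule 3 does not apply)
  henwerlog → henwerlok   [final devoicing]
  giving Mosola henwerlok.
Setora: *kenwirlog
  kenwirlog → kenwirrog   [unconditioned shift]
  kenwirrog (rule 2 does not apply)
  kenwirrog → kenwerrog   [pre-rhotic lowering]
  giving Setora kenwerrog.
No other proto-form is consistent with every reflex, so the reconstruction is *kenwirlog.

*kenwirlog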